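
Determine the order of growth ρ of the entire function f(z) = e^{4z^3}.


|e^{4z^3}| = e^{Re(4·z^3) + 0} ≤ e^{4|z|^3 + 0} = e^{4r^3 + 0} on |z| = r, so ρ ≤ 3. Choosing z on |z|=r so that 4·z^3 is real positive (always possible by picking arg z appropriately) gives |f(z)| = e^{4r^3 + 0}, matching the bound. The additive constant 0 does not affect log log M(r) ~ 3·log r. Hence ρ = 3.
Therefore ρ = 3.

Order ρ = 3.


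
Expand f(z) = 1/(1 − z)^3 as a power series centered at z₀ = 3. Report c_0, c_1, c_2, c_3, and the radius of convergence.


Let w = z − z₀, so z = z₀ + w.
Then 1 − z = 1 − (z₀ + w) = (1 − z₀) − w = -2 − w.
f(z) = 1/(-2 − w)^3 = (1/(-2)^3) · (1 − w/(-2))^{−3}.
By the binomial series (1−u)^{−3} = Σ_{n≥0} C(n+2, 2) u^n for |u|<1, with u = w/(-2):
  c_n = C(n+2, 2) / (-2)^(n+3).
  c_0 = 1/(-2)^3 = -1/8.
  c_1 = 3/(-2)^4 = 3/16.
  c_2 = 6/(-2)^5 = -3/16.
  c_3 = 10/(-2)^6 = 5/32.
The series is valid for |w/d| < 1, i.e. |z − z₀| < |d|.
Radius of convergence: R = |1 − z₀| = |-2| = 2 (distance from z₀ to the singularity z = 1).

c_0 = -1/8, c_1 = 3/16, c_2 = -3/16, c_3 = 5/32; R = 2.


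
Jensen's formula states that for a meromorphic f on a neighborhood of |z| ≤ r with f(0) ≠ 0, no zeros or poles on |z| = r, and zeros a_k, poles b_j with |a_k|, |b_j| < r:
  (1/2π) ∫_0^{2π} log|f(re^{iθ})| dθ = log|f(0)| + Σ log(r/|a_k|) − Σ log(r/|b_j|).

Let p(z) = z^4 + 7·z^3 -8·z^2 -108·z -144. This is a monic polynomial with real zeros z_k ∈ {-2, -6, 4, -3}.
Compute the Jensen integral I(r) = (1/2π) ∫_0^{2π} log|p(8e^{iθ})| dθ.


Zeros: -6, -3, -2, 4; r = 8.
Inside |z| < r: -6, -3, -2, 4. Outside (|z| ≥ r): ∅.
p(0) = -144, so log|p(0)| = log(144) = 4.9698.
Apply Jensen: I(r) = log|p(0)| + Σ_k log(r/|z_k|), summed over zeros inside |z| < r.
  log(r/|z_k|) for z_k = -2: log(8/2) = 1.3863
  log(r/|z_k|) for z_k = -6: log(8/6) = 0.2877
  log(r/|z_k|) for z_k = 4: log(8/4) = 0.6931
  log(r/|z_k|) for z_k = -3: log(8/3) = 0.9808
Sum over inside zeros: 3.3480.
I(r) = log|p(0)| + (inside sum) = 4.9698 + 3.3480 = 8.3178.
Closed form (all zeros inside, monic): I(r) = n·log(r) = 4·log(8) = 8.3178. ✓

I(r) ≈ 8.3178.


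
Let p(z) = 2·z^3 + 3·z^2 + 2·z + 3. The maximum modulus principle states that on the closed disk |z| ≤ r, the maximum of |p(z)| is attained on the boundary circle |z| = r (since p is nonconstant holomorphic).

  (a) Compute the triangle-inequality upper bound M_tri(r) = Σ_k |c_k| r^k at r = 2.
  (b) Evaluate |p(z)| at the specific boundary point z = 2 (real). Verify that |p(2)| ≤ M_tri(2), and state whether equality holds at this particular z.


Coefficients: c_0 = 3, c_1 = 2, c_2 = 3, c_3 = 2. Radius r = 2.
Part (a). Triangle bound: M_tri(r) = Σ_k |c_k| r^k
  = |3|·2^0 + |2|·2^1 + |3|·2^2 + |2|·2^3
  = 3 + 4 + 12 + 16 = 35.
This bounds M(r) := max_{|z|=r} |p(z)| from above; equality holds iff all terms c_k z^k can be made to align in phase at a single z on |z|=r.
Part (b). At z = 2 (real, on the circle |z| = r):
  p(2) = (3)·2^0 + (2)·2^1 + (3)·2^2 + (2)·2^3 = 35.
  |p(2)| = 35.
Since all nonzero coefficients share the same sign, |p(2)| = 35 = M_tri(2); the triangle bound is attained at z = 2, so in fact M(r) = 35.

M_tri(2) = 35; |p(2)| = 35; equality at z=2: yes.


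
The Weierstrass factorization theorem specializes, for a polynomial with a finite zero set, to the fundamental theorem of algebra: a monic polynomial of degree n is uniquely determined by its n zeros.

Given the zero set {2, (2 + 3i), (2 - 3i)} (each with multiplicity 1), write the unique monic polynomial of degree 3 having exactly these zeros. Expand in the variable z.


The polynomial is p(z) = ∏_{α ∈ S} (z − α), where S = {2, (2 + 3i), (2 - 3i)}.
Expanding the product yields: p(z) = z^3 -6·z^2 + 21·z -26.
Note conjugate pairs combine to real quadratics: (z − (2+3i))(z − (2−3i)) = z² − 4z + 13.
The resulting polynomial has degree 3 and real coefficients as required.

p(z) = z^3 -6·z^2 + 21·z -26.


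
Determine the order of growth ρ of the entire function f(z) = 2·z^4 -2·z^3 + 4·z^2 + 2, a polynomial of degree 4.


|f(z)| ≤ Σ|c_k|·r^k = O(r^4) as r → ∞. Polynomial growth is O(e^{r^ε}) for every ε > 0 (since r^4/e^{r^ε} → 0), so ρ ≤ ε for all ε > 0, i.e. ρ = 0. Every nonconstant polynomial has order 0.
Therefore ρ = 0.

Order ρ = 0.


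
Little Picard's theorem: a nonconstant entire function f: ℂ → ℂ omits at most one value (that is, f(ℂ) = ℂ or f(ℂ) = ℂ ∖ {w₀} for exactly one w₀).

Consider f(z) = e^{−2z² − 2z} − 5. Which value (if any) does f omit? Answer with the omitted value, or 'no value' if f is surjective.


Little Picard bounds the complement of f(ℂ) to at most one point.
The exponent g(z) = −2z² − 2z is a nonconstant polynomial, hence surjective onto ℂ. So e^{g(z)} takes every value in {e^w : w ∈ ℂ} = ℂ ∖ {0}. Adding -5 shifts the range to ℂ ∖ {-5}. f omits exactly -5.

Omitted value: -5.


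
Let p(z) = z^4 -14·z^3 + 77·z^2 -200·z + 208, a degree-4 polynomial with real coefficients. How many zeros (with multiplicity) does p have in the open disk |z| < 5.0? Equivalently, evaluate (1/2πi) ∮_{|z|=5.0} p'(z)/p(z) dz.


The zeros of p are: 4, 4, (3 + 2i), (3 - 2i).
Their magnitudes are: 4, 4, 3.606, 3.606.
Zeros with |z| < R = 5.0: 4, 4, (3 + 2i), (3 - 2i).
Count = 4.
By the argument principle, (1/2πi) ∮_{|z|=R} p'(z)/p(z) dz equals exactly this count.

Number of zeros inside |z| < 5.0: 4.


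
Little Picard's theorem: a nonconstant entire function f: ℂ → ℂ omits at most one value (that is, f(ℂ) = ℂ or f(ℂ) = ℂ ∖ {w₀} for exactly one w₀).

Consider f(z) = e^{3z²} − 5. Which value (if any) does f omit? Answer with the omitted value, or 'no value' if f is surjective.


Little Picard bounds the complement of f(ℂ) to at most one point.
The exponent g(z) = 3z² is a nonconstant polynomial, hence surjective onto ℂ. So e^{g(z)} takes every value in {e^w : w ∈ ℂ} = ℂ ∖ {0}. Adding -5 shifts the range to ℂ ∖ {-5}. f omits exactly -5.

Omitted value: -5.


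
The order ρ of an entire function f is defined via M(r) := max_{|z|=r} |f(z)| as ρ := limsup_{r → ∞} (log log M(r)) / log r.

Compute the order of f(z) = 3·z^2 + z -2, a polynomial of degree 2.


|f(z)| ≤ Σ|c_k|·r^k = O(r^2) as r → ∞. Polynomial growth is O(e^{r^ε}) for every ε > 0 (since r^2/e^{r^ε} → 0), so ρ ≤ ε for all ε > 0, i.e. ρ = 0. Every nonconstant polynomial has order 0.
Therefore ρ = 0.

Order ρ = 0.


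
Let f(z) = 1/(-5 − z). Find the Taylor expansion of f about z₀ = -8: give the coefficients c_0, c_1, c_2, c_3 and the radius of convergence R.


Let w = z − z₀, so z = z₀ + w.
Then -5 − z = -5 − (z₀ + w) = (-5 − z₀) − w = 3 − w.
f(z) = 1/(3 − w) = (1/(3)) · 1/(1 − w/(3)) = Σ_{n≥0} w^n / (3)^(n+1).
So c_n = 1/(3)^(n+1):
  c_0 = 1/(3)^1 = 1/3.
  c_1 = 1/(3)^2 = 1/9.
  c_2 = 1/(3)^3 = 1/27.
  c_3 = 1/(3)^4 = 1/81.
The series is valid for |w/d| < 1, i.e. |z − z₀| < |d|.
Radius of convergence: R = |-5 − z₀| = |3| = 3 (distance from z₀ to the singularity z = -5).

c_0 = 1/3, c_1 = 1/9, c_2 = 1/27, c_3 = 1/81; R = 3.


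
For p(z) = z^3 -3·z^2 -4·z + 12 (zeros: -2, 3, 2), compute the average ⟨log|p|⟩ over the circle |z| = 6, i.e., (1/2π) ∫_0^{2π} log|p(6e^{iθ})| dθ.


Zeros: -2, 2, 3; r = 6.
Inside |z| < r: -2, 2, 3. Outside (|z| ≥ r): ∅.
p(0) = 12, so log|p(0)| = log(12) = 2.4849.
Apply Jensen: I(r) = log|p(0)| + Σ_k log(r/|z_k|), summed over zeros inside |z| < r.
  log(r/|z_k|) for z_k = -2: log(6/2) = 1.0986
  log(r/|z_k|) for z_k = 3: log(6/3) = 0.6931
  log(r/|z_k|) for z_k = 2: log(6/2) = 1.0986
Sum over inside zeros: 2.8904.
I(r) = log|p(0)| + (inside sum) = 2.4849 + 2.8904 = 5.3753.
Closed form (all zeros inside, monic): I(r) = n·log(r) = 3·log(6) = 5.3753. ✓

I(r) ≈ 5.3753.


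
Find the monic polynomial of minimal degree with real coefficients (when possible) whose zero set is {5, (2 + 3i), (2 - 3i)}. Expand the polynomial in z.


The polynomial is p(z) = ∏_{α ∈ S} (z − α), where S = {5, (2 + 3i), (2 - 3i)}.
Expanding the product yields: p(z) = z^3 -9·z^2 + 33·z -65.
Note conjugate pairs combine to real quadratics: (z − (2+3i))(z − (2−3i)) = z² − 4z + 13.
The resulting polynomial has degree 3 and real coefficients as required.

p(z) = z^3 -9·z^2 + 33·z -65.


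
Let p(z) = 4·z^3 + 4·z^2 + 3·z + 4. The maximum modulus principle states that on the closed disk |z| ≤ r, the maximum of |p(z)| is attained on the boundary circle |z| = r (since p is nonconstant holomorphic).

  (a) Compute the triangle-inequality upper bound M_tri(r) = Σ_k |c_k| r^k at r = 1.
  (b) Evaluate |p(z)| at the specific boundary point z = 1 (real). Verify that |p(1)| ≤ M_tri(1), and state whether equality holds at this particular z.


Coefficients: c_0 = 4, c_1 = 3, c_2 = 4, c_3 = 4. Radius r = 1.
Part (a). Triangle bound: M_tri(r) = Σ_k |c_k| r^k
  = |4|·1^0 + |3|·1^1 + |4|·1^2 + |4|·1^3
  = 4 + 3 + 4 + 4 = 15.
This bounds M(r) := max_{|z|=r} |p(z)| from above; equality holds iff all terms c_k z^k can be made to align in phase at a single z on |z|=r.
Part (b). At z = 1 (real, on the circle |z| = r):
  p(1) = (4)·1^0 + (3)·1^1 + (4)·1^2 + (4)·1^3 = 15.
  |p(1)| = 15.
Since all nonzero coefficients share the same sign, |p(1)| = 15 = M_tri(1); the triangle bound is attained at z = 1, so in fact M(r) = 15.

M_tri(1) = 15; |p(1)| = 15; equality at z=1: yes.


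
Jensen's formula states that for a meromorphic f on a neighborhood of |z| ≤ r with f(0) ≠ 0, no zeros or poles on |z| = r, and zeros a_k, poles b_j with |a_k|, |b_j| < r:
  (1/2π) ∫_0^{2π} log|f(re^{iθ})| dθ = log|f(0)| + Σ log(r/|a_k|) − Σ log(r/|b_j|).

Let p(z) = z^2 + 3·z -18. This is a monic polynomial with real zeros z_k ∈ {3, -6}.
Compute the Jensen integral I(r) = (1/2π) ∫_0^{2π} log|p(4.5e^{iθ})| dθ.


Zeros: -6, 3; r = 4.5.
Inside |z| < r: 3. Outside (|z| ≥ r): -6.
p(0) = -18, so log|p(0)| = log(18) = 2.8904.
Apply Jensen: I(r) = log|p(0)| + Σ_k log(r/|z_k|), summed over zeros inside |z| < r.
  log(r/|z_k|) for z_k = 3: log(4.5/3) = 0.4055
  Outside zeros (-6) contribute nothing to the Jensen sum.
Sum over inside zeros: 0.4055.
I(r) = log|p(0)| + (inside sum) = 2.8904 + 0.4055 = 3.2958.
Note: since some zeros are outside |z| ≤ r, the simplified n·log(r) form does NOT apply — only the inside zeros contribute.

I(r) ≈ 3.2958.


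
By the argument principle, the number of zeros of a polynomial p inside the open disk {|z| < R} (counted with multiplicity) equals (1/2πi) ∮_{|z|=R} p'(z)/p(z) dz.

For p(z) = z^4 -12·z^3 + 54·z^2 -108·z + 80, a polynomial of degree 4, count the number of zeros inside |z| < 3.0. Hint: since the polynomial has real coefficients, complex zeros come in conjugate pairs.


The zeros of p are: 2, (3 + 1i), (3 - 1i), 4.
Their magnitudes are: 2, 3.162, 3.162, 4.
Zeros with |z| < R = 3.0: 2.
Count = 1.
By the argument principle, (1/2πi) ∮_{|z|=R} p'(z)/p(z) dz equals exactly this count.

Number of zeros inside |z| < 3.0: 1.


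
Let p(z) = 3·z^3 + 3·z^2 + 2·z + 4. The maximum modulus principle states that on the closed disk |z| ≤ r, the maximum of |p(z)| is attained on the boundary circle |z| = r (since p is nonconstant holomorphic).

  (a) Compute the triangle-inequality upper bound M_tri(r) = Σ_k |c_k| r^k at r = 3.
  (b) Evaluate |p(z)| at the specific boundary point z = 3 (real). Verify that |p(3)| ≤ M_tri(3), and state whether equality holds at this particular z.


Coefficients: c_0 = 4, c_1 = 2, c_2 = 3, c_3 = 3. Radius r = 3.
Part (a). Triangle bound: M_tri(r) = Σ_k |c_k| r^k
  = |4|·3^0 + |2|·3^1 + |3|·3^2 + |3|·3^3
  = 4 + 6 + 27 + 81 = 118.
This bounds M(r) := max_{|z|=r} |p(z)| from above; equality holds iff all terms c_k z^k can be made to align in phase at a single z on |z|=r.
Part (b). At z = 3 (real, on the circle |z| = r):
  p(3) = (4)·3^0 + (2)·3^1 + (3)·3^2 + (3)·3^3 = 118.
  |p(3)| = 118.
Since all nonzero coefficients share the same sign, |p(3)| = 118 = M_tri(3); the triangle bound is attained at z = 3, so in fact M(r) = 118.

M_tri(3) = 118; |p(3)| = 118; equality at z=3: yes.


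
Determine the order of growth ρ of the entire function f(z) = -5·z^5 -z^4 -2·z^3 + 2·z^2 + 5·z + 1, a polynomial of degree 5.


|f(z)| ≤ Σ|c_k|·r^k = O(r^5) as r → ∞. Polynomial growth is O(e^{r^ε}) for every ε > 0 (since r^5/e^{r^ε} → 0), so ρ ≤ ε for all ε > 0, i.e. ρ = 0. Every nonconstant polynomial has order 0.
Therefore ρ = 0.

Order ρ = 0.


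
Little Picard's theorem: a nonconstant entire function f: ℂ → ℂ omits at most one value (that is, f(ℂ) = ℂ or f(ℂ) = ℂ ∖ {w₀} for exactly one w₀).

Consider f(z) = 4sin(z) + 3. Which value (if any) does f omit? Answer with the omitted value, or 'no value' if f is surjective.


Little Picard bounds the complement of f(ℂ) to at most one point.
sin is entire and surjective onto ℂ: for every w ∈ ℂ, sin(ζ) = w has a solution ζ ∈ ℂ (e.g., via the complex inverse arcsin). With ζ = z this gives z = ζ/(1). Then 4·sin(z) takes every value in 4·ℂ = ℂ, and adding 3 is a bijection of ℂ. So f is surjective and omits no value. (Note: only on the real line is sin bounded by [−1, 1].)

Omitted value: no value.


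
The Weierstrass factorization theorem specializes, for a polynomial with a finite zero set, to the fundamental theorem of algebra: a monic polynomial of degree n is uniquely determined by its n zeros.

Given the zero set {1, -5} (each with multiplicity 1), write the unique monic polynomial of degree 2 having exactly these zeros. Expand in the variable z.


The polynomial is p(z) = ∏_{α ∈ S} (z − α), where S = {1, -5}.
Expanding the product yields: p(z) = z^2 + 4·z -5.
The resulting polynomial has degree 2 and real coefficients as required.

p(z) = z^2 + 4·z -5.


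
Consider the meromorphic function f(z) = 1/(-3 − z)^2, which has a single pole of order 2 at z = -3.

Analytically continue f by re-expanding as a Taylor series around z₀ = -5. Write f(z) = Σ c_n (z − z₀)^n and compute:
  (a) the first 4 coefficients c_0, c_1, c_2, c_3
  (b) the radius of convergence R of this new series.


Let w = z − z₀, so z = z₀ + w.
Then -3 − z = -3 − (z₀ + w) = (-3 − z₀) − w = 2 − w.
f(z) = 1/(2 − w)^2 = (1/(2)^2) · (1 − w/(2))^{−2}.
By the binomial series (1−u)^{−2} = Σ_{n≥0} C(n+1, 1) u^n for |u|<1, with u = w/(2):
  c_n = C(n+1, 1) / (2)^(n+2).
  c_0 = 1/(2)^2 = 1/4.
  c_1 = 2/(2)^3 = 1/4.
  c_2 = 3/(2)^4 = 3/16.
  c_3 = 4/(2)^5 = 1/8.
The series is valid for |w/d| < 1, i.e. |z − z₀| < |d|.
Radius of convergence: R = |-3 − z₀| = |2| = 2 (distance from z₀ to the singularity z = -3).

c_0 = 1/4, c_1 = 1/4, c_2 = 3/16, c_3 = 1/8; R = 2.


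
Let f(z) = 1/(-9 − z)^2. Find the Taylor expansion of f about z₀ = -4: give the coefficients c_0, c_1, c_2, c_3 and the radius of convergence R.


Let w = z − z₀, so z = z₀ + w.
Then -9 − z = -9 − (z₀ + w) = (-9 − z₀) − w = -5 − w.
f(z) = 1/(-5 − w)^2 = (1/(-5)^2) · (1 − w/(-5))^{−2}.
By the binomial series (1−u)^{−2} = Σ_{n≥0} C(n+1, 1) u^n for |u|<1, with u = w/(-5):
  c_n = C(n+1, 1) / (-5)^(n+2).
  c_0 = 1/(-5)^2 = 1/25.
  c_1 = 2/(-5)^3 = -2/125.
  c_2 = 3/(-5)^4 = 3/625.
  c_3 = 4/(-5)^5 = -4/3125.
The series is valid for |w/d| < 1, i.e. |z − z₀| < |d|.
Radius of convergence: R = |-9 − z₀| = |-5| = 5 (distance from z₀ to the singularity z = -9).

c_0 = 1/25, c_1 = -2/125, c_2 = 3/625, c_3 = -4/3125; R = 5.


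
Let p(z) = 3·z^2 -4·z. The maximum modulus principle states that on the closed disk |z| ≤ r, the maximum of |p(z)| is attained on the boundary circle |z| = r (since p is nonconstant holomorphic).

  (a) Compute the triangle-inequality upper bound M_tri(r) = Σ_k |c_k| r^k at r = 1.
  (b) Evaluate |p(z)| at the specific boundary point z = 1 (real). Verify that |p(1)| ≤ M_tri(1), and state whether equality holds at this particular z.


Coefficients: c_0 = 0, c_1 = -4, c_2 = 3. Radius r = 1.
Part (a). Triangle bound: M_tri(r) = Σ_k |c_k| r^k
  = |0|·1^0 + |-4|·1^1 + |3|·1^2
  = 0 + 4 + 3 = 7.
This bounds M(r) := max_{|z|=r} |p(z)| from above; equality holds iff all terms c_k z^k can be made to align in phase at a single z on |z|=r.
Part (b). At z = 1 (real, on the circle |z| = r):
  p(1) = (0)·1^0 + (-4)·1^1 + (3)·1^2 = -1.
  |p(1)| = 1.
Check: |p(1)| = 1 ≤ 7 = M_tri(1). ✓ Equality does not hold at z = 1 (the coefficients have mixed signs, so the terms do not all align in phase there).

M_tri(1) = 7; |p(1)| = 1; equality at z=1: no.


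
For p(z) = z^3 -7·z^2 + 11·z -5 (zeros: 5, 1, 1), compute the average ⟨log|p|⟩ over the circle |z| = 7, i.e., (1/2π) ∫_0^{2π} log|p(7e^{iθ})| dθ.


Zeros: 1, 1, 5; r = 7.
Inside |z| < r: 1, 1, 5. Outside (|z| ≥ r): ∅.
p(0) = -5, so log|p(0)| = log(5) = 1.6094.
Apply Jensen: I(r) = log|p(0)| + Σ_k log(r/|z_k|), summed over zeros inside |z| < r.
  log(r/|z_k|) for z_k = 5: log(7/5) = 0.3365
  log(r/|z_k|) for z_k = 1: log(7/1) = 1.9459
  log(r/|z_k|) for z_k = 1: log(7/1) = 1.9459
Sum over inside zeros: 4.2283.
I(r) = log|p(0)| + (inside sum) = 1.6094 + 4.2283 = 5.8377.
Closed form (all zeros inside, monic): I(r) = n·log(r) = 3·log(7) = 5.8377. ✓

I(r) ≈ 5.8377.


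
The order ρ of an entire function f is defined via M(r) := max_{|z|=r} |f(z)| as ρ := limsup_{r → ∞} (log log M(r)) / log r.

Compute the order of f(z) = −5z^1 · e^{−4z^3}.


M(r) = max_{|z|=r} |-5|·|z|^1·|e^{−4z^3}| = 5·r^1 · e^{4r^3} (the factors attain their maxima compatibly on |z|=r). Then log M(r) = log 5 + 1·log r + 4r^3, dominated by the last term, so log log M(r) ~ 3·log r. The polynomial factor -5z^1 contributes only a log r term and does not affect the order. ρ = 3.
Therefore ρ = 3.

Order ρ = 3.


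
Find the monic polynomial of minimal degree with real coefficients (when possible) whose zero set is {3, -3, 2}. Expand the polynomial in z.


The polynomial is p(z) = ∏_{α ∈ S} (z − α), where S = {3, -3, 2}.
Expanding the product yields: p(z) = z^3 -2·z^2 -9·z + 18.
The resulting polynomial has degree 3 and real coefficients as required.

p(z) = z^3 -2·z^2 -9·z + 18.


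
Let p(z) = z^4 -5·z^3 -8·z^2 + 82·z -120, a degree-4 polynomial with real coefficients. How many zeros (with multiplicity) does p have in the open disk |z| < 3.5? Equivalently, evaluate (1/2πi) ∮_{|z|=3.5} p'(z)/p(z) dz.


The zeros of p are: (3 + 1i), (3 - 1i), -4, 3.
Their magnitudes are: 3.162, 3.162, 4, 3.
Zeros with |z| < R = 3.5: (3 + 1i), (3 - 1i), 3.
Count = 3.
By the argument principle, (1/2πi) ∮_{|z|=R} p'(z)/p(z) dz equals exactly this count.

Number of zeros inside |z| < 3.5: 3.


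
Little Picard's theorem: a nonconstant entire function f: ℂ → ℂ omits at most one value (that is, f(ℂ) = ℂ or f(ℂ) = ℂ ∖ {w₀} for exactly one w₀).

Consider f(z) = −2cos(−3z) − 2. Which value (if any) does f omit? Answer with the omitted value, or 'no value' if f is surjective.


Little Picard bounds the complement of f(ℂ) to at most one point.
cos is entire and surjective onto ℂ: for every w ∈ ℂ, cos(ζ) = w has a solution ζ ∈ ℂ (e.g., via the complex inverse arccos). With ζ = −3z this gives z = ζ/(-3). Then -2·cos(−3z) takes every value in -2·ℂ = ℂ, and adding -2 is a bijection of ℂ. So f is surjective and omits no value. (Note: only on the real line is cos bounded by [−1, 1].)

Omitted value: no value.


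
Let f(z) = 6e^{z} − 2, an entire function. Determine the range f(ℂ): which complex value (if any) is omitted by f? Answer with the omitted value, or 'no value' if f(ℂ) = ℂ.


Little Picard bounds the complement of f(ℂ) to at most one point.
e^{z} is never zero on ℂ, so 6·e^{z} takes every value in ℂ ∖ {0}. Adding -2 shifts the range to ℂ ∖ {-2}. Thus f omits exactly the value -2.

Omitted value: -2.


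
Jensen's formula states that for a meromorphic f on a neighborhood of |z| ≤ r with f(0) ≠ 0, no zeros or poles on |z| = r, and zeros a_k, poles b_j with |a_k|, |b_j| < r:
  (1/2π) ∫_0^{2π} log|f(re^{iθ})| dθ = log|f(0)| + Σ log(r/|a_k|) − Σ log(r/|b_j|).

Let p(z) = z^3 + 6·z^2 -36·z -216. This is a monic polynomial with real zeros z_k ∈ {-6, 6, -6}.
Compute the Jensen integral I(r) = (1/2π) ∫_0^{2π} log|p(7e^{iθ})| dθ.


Zeros: -6, -6, 6; r = 7.
Inside |z| < r: -6, -6, 6. Outside (|z| ≥ r): ∅.
p(0) = -216, so log|p(0)| = log(216) = 5.3753.
Apply Jensen: I(r) = log|p(0)| + Σ_k log(r/|z_k|), summed over zeros inside |z| < r.
  log(r/|z_k|) for z_k = -6: log(7/6) = 0.1542
  log(r/|z_k|) for z_k = 6: log(7/6) = 0.1542
  log(r/|z_k|) for z_k = -6: log(7/6) = 0.1542
Sum over inside zeros: 0.4625.
I(r) = log|p(0)| + (inside sum) = 5.3753 + 0.4625 = 5.8377.
Closed form (all zeros inside, monic): I(r) = n·log(r) = 3·log(7) = 5.8377. ✓

I(r) ≈ 5.8377.


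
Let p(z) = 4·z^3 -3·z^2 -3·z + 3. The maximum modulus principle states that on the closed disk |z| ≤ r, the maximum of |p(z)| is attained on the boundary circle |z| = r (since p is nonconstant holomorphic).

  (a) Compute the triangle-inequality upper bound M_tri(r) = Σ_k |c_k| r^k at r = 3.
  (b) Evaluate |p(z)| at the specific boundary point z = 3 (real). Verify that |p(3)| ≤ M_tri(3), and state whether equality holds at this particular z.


Coefficients: c_0 = 3, c_1 = -3, c_2 = -3, c_3 = 4. Radius r = 3.
Part (a). Triangle bound: M_tri(r) = Σ_k |c_k| r^k
  = |3|·3^0 + |-3|·3^1 + |-3|·3^2 + |4|·3^3
  = 3 + 9 + 27 + 108 = 147.
This bounds M(r) := max_{|z|=r} |p(z)| from above; equality holds iff all terms c_k z^k can be made to align in phase at a single z on |z|=r.
Part (b). At z = 3 (real, on the circle |z| = r):
  p(3) = (3)·3^0 + (-3)·3^1 + (-3)·3^2 + (4)·3^3 = 75.
  |p(3)| = 75.
Check: |p(3)| = 75 ≤ 147 = M_tri(3). ✓ Equality does not hold at z = 3 (the coefficients have mixed signs, so the terms do not all align in phase there).

M_tri(3) = 147; |p(3)| = 75; equality at z=3: no.


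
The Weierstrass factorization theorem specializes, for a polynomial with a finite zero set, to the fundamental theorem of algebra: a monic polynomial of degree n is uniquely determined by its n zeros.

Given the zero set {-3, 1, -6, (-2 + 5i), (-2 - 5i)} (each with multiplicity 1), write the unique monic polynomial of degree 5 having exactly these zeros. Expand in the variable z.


The polynomial is p(z) = ∏_{α ∈ S} (z − α), where S = {-3, 1, -6, (-2 + 5i), (-2 - 5i)}.
Expanding the product yields: p(z) = z^5 + 12·z^4 + 70·z^3 + 250·z^2 + 189·z -522.
Note conjugate pairs combine to real quadratics: (z − (-2+5i))(z − (-2−5i)) = z² + 4z + 29.
The resulting polynomial has degree 5 and real coefficients as required.

p(z) = z^5 + 12·z^4 + 70·z^3 + 250·z^2 + 189·z -522.


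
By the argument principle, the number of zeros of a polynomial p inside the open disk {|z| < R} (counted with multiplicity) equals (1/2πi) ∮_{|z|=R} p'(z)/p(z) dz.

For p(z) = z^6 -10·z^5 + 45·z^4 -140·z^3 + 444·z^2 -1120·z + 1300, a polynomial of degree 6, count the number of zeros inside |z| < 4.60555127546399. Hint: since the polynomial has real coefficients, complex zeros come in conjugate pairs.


The zeros of p are: (3 + 1i), (3 - 1i), (-1 + 3i), (-1 - 3i), (3 + 2i), (3 - 2i).
Their magnitudes are: 3.162, 3.162, 3.162, 3.162, 3.606, 3.606.
Zeros with |z| < R = 4.60555127546399: (3 + 1i), (3 - 1i), (-1 + 3i), (-1 - 3i), (3 + 2i), (3 - 2i).
Count = 6.
By the argument principle, (1/2πi) ∮_{|z|=R} p'(z)/p(z) dz equals exactly this count.

Number of zeros inside |z| < 4.60555127546399: 6.


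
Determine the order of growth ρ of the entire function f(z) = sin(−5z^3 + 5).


Write sin(w) = (e^{iw} ± e^{−iw})/(2 or 2i), so |sin(w)| ≤ e^{|w|}. With w = −5z^3 + 5, |w| ≤ 5r^3 + 5 on |z|=r, giving M(r) ≤ e^{5r^3 + 5} and ρ ≤ 3. For the lower bound, choose z on |z|=r with -5z^3 purely imaginary of modulus 5r^3; then |sin(−5z^3 + 5)| grows like e^{5r^3}/2, so ρ ≥ 3. Hence ρ = 3.
Therefore ρ = 3.

Order ρ = 3.


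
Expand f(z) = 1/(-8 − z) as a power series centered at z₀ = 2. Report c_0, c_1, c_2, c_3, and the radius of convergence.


Let w = z − z₀, so z = z₀ + w.
Then -8 − z = -8 − (z₀ + w) = (-8 − z₀) − w = -10 − w.
f(z) = 1/(-10 − w) = (1/(-10)) · 1/(1 − w/(-10)) = Σ_{n≥0} w^n / (-10)^(n+1).
So c_n = 1/(-10)^(n+1):
  c_0 = 1/(-10)^1 = -1/10.
  c_1 = 1/(-10)^2 = 1/100.
  c_2 = 1/(-10)^3 = -1/1000.
  c_3 = 1/(-10)^4 = 1/10000.
The series is valid for |w/d| < 1, i.e. |z − z₀| < |d|.
Radius of convergence: R = |-8 − z₀| = |-10| = 10 (distance from z₀ to the singularity z = -8).

c_0 = -1/10, c_1 = 1/100, c_2 = -1/1000, c_3 = 1/10000; R = 10.


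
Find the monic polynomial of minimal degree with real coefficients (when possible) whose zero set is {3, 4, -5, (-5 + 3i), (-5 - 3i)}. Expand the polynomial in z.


The polynomial is p(z) = ∏_{α ∈ S} (z − α), where S = {3, 4, -5, (-5 + 3i), (-5 - 3i)}.
Expanding the product yields: p(z) = z^5 + 8·z^4 -9·z^3 -238·z^2 -182·z + 2040.
Note conjugate pairs combine to real quadratics: (z − (-5+3i))(z − (-5−3i)) = z² + 10z + 34.
The resulting polynomial has degree 5 and real coefficients as required.

p(z) = z^5 + 8·z^4 -9·z^3 -238·z^2 -182·z + 2040.


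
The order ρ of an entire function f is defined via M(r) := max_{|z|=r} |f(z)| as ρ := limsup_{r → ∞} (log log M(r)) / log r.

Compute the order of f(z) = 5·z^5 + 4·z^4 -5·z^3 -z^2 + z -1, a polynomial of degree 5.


|f(z)| ≤ Σ|c_k|·r^k = O(r^5) as r → ∞. Polynomial growth is O(e^{r^ε}) for every ε > 0 (since r^5/e^{r^ε} → 0), so ρ ≤ ε for all ε > 0, i.e. ρ = 0. Every nonconstant polynomial has order 0.
Therefore ρ = 0.

Order ρ = 0.


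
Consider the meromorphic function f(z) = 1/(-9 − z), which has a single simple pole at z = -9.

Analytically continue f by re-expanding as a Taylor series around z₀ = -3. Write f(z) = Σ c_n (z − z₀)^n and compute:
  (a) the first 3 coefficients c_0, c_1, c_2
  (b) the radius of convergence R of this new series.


Let w = z − z₀, so z = z₀ + w.
Then -9 − z = -9 − (z₀ + w) = (-9 − z₀) − w = -6 − w.
f(z) = 1/(-6 − w) = (1/(-6)) · 1/(1 − w/(-6)) = Σ_{n≥0} w^n / (-6)^(n+1).
So c_n = 1/(-6)^(n+1):
  c_0 = 1/(-6)^1 = -1/6.
  c_1 = 1/(-6)^2 = 1/36.
  c_2 = 1/(-6)^3 = -1/216.
The series is valid for |w/d| < 1, i.e. |z − z₀| < |d|.
Radius of convergence: R = |-9 − z₀| = |-6| = 6 (distance from z₀ to the singularity z = -9).

c_0 = -1/6, c_1 = 1/36, c_2 = -1/216; R = 6.


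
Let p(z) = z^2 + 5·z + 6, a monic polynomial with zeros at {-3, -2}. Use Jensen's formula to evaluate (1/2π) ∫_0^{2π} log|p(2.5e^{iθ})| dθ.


Zeros: -3, -2; r = 2.5.
Inside |z| < r: -2. Outside (|z| ≥ r): -3.
p(0) = 6, so log|p(0)| = log(6) = 1.7918.
Apply Jensen: I(r) = log|p(0)| + Σ_k log(r/|z_k|), summed over zeros inside |z| < r.
  log(r/|z_k|) for z_k = -2: log(2.5/2) = 0.2231
  Outside zeros (-3) contribute nothing to the Jensen sum.
Sum over inside zeros: 0.2231.
I(r) = log|p(0)| + (inside sum) = 1.7918 + 0.2231 = 2.0149.
Note: since some zeros are outside |z| ≤ r, the simplified n·log(r) form does NOT apply — only the inside zeros contribute.

I(r) ≈ 2.0149.


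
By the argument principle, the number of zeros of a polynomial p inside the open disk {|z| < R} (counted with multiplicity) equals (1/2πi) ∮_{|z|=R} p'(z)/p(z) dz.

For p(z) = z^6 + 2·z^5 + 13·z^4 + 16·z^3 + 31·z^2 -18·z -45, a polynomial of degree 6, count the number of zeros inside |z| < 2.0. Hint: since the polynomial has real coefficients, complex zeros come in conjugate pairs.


The zeros of p are: -1, (-1 + 2i), (-1 - 2i), (0 + 3i), (0 - 3i), 1.
Their magnitudes are: 1, 2.236, 2.236, 3, 3, 1.
Zeros with |z| < R = 2.0: -1, 1.
Count = 2.
By the argument principle, (1/2πi) ∮_{|z|=R} p'(z)/p(z) dz equals exactly this count.

Number of zeros inside |z| < 2.0: 2.


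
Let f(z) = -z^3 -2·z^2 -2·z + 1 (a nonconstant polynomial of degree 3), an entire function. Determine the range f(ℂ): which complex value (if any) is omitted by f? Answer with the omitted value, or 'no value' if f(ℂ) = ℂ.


Little Picard bounds the complement of f(ℂ) to at most one point.
For every w ∈ ℂ, the equation p(z) − w = 0 is a nonconstant polynomial in z and hence has at least one root by the fundamental theorem of algebra. So p is surjective onto ℂ, omitting no value.

Omitted value: no value.


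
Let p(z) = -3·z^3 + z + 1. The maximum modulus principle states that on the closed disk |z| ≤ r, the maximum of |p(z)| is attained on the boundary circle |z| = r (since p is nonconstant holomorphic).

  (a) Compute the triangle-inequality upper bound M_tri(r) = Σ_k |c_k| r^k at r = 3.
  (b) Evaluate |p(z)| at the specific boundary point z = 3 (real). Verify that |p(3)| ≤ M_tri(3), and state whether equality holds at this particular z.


Coefficients: c_0 = 1, c_1 = 1, c_2 = 0, c_3 = -3. Radius r = 3.
Part (a). Triangle bound: M_tri(r) = Σ_k |c_k| r^k
  = |1|·3^0 + |1|·3^1 + |0|·3^2 + |-3|·3^3
  = 1 + 3 + 0 + 81 = 85.
This bounds M(r) := max_{|z|=r} |p(z)| from above; equality holds iff all terms c_k z^k can be made to align in phase at a single z on |z|=r.
Part (b). At z = 3 (real, on the circle |z| = r):
  p(3) = (1)·3^0 + (1)·3^1 + (0)·3^2 + (-3)·3^3 = -77.
  |p(3)| = 77.
Check: |p(3)| = 77 ≤ 85 = M_tri(3). ✓ Equality does not hold at z = 3 (the coefficients have mixed signs, so the terms do not all align in phase there).

M_tri(3) = 85; |p(3)| = 77; equality at z=3: no.


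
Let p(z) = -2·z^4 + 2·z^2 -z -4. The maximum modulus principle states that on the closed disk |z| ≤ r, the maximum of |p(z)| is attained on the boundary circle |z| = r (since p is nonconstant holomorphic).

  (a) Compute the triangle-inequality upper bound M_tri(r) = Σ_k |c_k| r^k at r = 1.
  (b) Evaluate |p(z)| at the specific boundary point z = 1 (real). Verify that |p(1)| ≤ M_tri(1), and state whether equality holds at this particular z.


Coefficients: c_0 = -4, c_1 = -1, c_2 = 2, c_3 = 0, c_4 = -2. Radius r = 1.
Part (a). Triangle bound: M_tri(r) = Σ_k |c_k| r^k
  = |-4|·1^0 + |-1|·1^1 + |2|·1^2 + |0|·1^3 + |-2|·1^4
  = 4 + 1 + 2 + 0 + 2 = 9.
This bounds M(r) := max_{|z|=r} |p(z)| from above; equality holds iff all terms c_k z^k can be made to align in phase at a single z on |z|=r.
Part (b). At z = 1 (real, on the circle |z| = r):
  p(1) = (-4)·1^0 + (-1)·1^1 + (2)·1^2 + (0)·1^3 + (-2)·1^4 = -5.
  |p(1)| = 5.
Check: |p(1)| = 5 ≤ 9 = M_tri(1). ✓ Equality does not hold at z = 1 (the coefficients have mixed signs, so the terms do not all align in phase there).

M_tri(1) = 9; |p(1)| = 5; equality at z=1: no.


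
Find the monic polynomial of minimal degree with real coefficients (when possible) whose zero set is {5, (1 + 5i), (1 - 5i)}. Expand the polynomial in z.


The polynomial is p(z) = ∏_{α ∈ S} (z − α), where S = {5, (1 + 5i), (1 - 5i)}.
Expanding the product yields: p(z) = z^3 -7·z^2 + 36·z -130.
Note conjugate pairs combine to real quadratics: (z − (1+5i))(z − (1−5i)) = z² − 2z + 26.
The resulting polynomial has degree 3 and real coefficients as required.

p(z) = z^3 -7·z^2 + 36·z -130.


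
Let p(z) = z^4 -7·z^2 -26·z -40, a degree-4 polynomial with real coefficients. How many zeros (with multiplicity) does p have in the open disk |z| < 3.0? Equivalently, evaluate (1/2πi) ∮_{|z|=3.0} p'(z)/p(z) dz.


The zeros of p are: (-1 + 2i), (-1 - 2i), 4, -2.
Their magnitudes are: 2.236, 2.236, 4, 2.
Zeros with |z| < R = 3.0: (-1 + 2i), (-1 - 2i), -2.
Count = 3.
By the argument principle, (1/2πi) ∮_{|z|=R} p'(z)/p(z) dz equals exactly this count.

Number of zeros inside |z| < 3.0: 3.


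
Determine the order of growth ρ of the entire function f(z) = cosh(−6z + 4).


cosh(w) is a linear combination of e^{iw} and e^{−iw} (or e^w, e^{−w} in the hyperbolic case), so |cosh(w)| ≤ e^{|w|}. With w = −6z + 4, |w| ≤ 6|z| + 4 = 6r + 4 on |z| = r, giving M(r) ≤ e^{6r + 4}, so ρ ≤ 1. On a suitable ray (z = it for sin/cos; z = t for sinh/cosh, t real → ∞), |cosh(−6z + 4)| grows like e^{6|t|}/2, so ρ ≥ 1. Hence ρ = 1.
Therefore ρ = 1.

Order ρ = 1.


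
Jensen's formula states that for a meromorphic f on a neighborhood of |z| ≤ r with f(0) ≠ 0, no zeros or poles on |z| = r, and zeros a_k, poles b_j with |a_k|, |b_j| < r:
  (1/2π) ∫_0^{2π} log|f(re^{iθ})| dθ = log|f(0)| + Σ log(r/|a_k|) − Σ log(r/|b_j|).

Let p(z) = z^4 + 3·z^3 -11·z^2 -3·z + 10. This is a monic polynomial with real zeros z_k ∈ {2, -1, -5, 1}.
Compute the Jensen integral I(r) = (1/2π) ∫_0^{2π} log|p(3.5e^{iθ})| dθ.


Zeros: -5, -1, 1, 2; r = 3.5.
Inside |z| < r: -1, 1, 2. Outside (|z| ≥ r): -5.
p(0) = 10, so log|p(0)| = log(10) = 2.3026.
Apply Jensen: I(r) = log|p(0)| + Σ_k log(r/|z_k|), summed over zeros inside |z| < r.
  log(r/|z_k|) for z_k = 2: log(3.5/2) = 0.5596
  log(r/|z_k|) for z_k = -1: log(3.5/1) = 1.2528
  log(r/|z_k|) for z_k = 1: log(3.5/1) = 1.2528
  Outside zeros (-5) contribute nothing to the Jensen sum.
Sum over inside zeros: 3.0651.
I(r) = log|p(0)| + (inside sum) = 2.3026 + 3.0651 = 5.3677.
Note: since some zeros are outside |z| ≤ r, the simplified n·log(r) form does NOT apply — only the inside zeros contribute.

I(r) ≈ 5.3677.


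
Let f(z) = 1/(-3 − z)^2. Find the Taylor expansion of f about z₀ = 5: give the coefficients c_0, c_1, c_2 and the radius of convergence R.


Let w = z − z₀, so z = z₀ + w.
Then -3 − z = -3 − (z₀ + w) = (-3 − z₀) − w = -8 − w.
f(z) = 1/(-8 − w)^2 = (1/(-8)^2) · (1 − w/(-8))^{−2}.
By the binomial series (1−u)^{−2} = Σ_{n≥0} C(n+1, 1) u^n for |u|<1, with u = w/(-8):
  c_n = C(n+1, 1) / (-8)^(n+2).
  c_0 = 1/(-8)^2 = 1/64.
  c_1 = 2/(-8)^3 = -1/256.
  c_2 = 3/(-8)^4 = 3/4096.
The series is valid for |w/d| < 1, i.e. |z − z₀| < |d|.
Radius of convergence: R = |-3 − z₀| = |-8| = 8 (distance from z₀ to the singularity z = -3).

c_0 = 1/64, c_1 = -1/256, c_2 = 3/4096; R = 8.


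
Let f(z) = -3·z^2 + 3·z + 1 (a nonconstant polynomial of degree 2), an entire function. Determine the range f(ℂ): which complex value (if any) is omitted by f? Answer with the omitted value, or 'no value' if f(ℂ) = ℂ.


Little Picard bounds the complement of f(ℂ) to at most one point.
For every w ∈ ℂ, the equation p(z) − w = 0 is a nonconstant polynomial in z and hence has at least one root by the fundamental theorem of algebra. So p is surjective onto ℂ, omitting no value.

Omitted value: no value.


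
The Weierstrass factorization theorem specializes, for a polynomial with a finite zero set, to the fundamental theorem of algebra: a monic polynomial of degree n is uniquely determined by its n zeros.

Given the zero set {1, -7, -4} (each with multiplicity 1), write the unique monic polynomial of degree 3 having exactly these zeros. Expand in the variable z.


The polynomial is p(z) = ∏_{α ∈ S} (z − α), where S = {1, -7, -4}.
Expanding the product yields: p(z) = z^3 + 10·z^2 + 17·z -28.
The resulting polynomial has degree 3 and real coefficients as required.

p(z) = z^3 + 10·z^2 + 17·z -28.


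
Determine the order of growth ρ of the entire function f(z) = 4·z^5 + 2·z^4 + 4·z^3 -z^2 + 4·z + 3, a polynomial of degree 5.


|f(z)| ≤ Σ|c_k|·r^k = O(r^5) as r → ∞. Polynomial growth is O(e^{r^ε}) for every ε > 0 (since r^5/e^{r^ε} → 0), so ρ ≤ ε for all ε > 0, i.e. ρ = 0. Every nonconstant polynomial has order 0.
Therefore ρ = 0.

Order ρ = 0.


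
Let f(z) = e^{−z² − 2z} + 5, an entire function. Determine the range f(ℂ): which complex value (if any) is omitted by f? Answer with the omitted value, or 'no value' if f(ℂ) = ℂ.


Little Picard bounds the complement of f(ℂ) to at most one point.
The exponent g(z) = −z² − 2z is a nonconstant polynomial, hence surjective onto ℂ. So e^{g(z)} takes every value in {e^w : w ∈ ℂ} = ℂ ∖ {0}. Adding 5 shifts the range to ℂ ∖ {5}. f omits exactly 5.

Omitted value: 5.


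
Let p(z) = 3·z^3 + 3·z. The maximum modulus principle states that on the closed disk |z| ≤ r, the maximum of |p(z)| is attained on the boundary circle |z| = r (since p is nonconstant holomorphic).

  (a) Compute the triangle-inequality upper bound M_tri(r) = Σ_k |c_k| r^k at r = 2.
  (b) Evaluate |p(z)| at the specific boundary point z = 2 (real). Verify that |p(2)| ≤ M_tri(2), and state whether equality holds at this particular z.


Coefficients: c_0 = 0, c_1 = 3, c_2 = 0, c_3 = 3. Radius r = 2.
Part (a). Triangle bound: M_tri(r) = Σ_k |c_k| r^k
  = |0|·2^0 + |3|·2^1 + |0|·2^2 + |3|·2^3
  = 0 + 6 + 0 + 24 = 30.
This bounds M(r) := max_{|z|=r} |p(z)| from above; equality holds iff all terms c_k z^k can be made to align in phase at a single z on |z|=r.
Part (b). At z = 2 (real, on the circle |z| = r):
  p(2) = (0)·2^0 + (3)·2^1 + (0)·2^2 + (3)·2^3 = 30.
  |p(2)| = 30.
Since all nonzero coefficients share the same sign, |p(2)| = 30 = M_tri(2); the triangle bound is attained at z = 2, so in fact M(r) = 30.

M_tri(2) = 30; |p(2)| = 30; equality at z=2: yes.


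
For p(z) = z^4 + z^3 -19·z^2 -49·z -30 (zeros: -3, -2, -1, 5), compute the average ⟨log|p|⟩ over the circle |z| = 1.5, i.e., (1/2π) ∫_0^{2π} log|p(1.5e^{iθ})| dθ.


Zeros: -3, -2, -1, 5; r = 1.5.
Inside |z| < r: -1. Outside (|z| ≥ r): -3, -2, 5.
p(0) = -30, so log|p(0)| = log(30) = 3.4012.
Apply Jensen: I(r) = log|p(0)| + Σ_k log(r/|z_k|), summed over zeros inside |z| < r.
  log(r/|z_k|) for z_k = -1: log(1.5/1) = 0.4055
  Outside zeros (-3, -2, 5) contribute nothing to the Jensen sum.
Sum over inside zeros: 0.4055.
I(r) = log|p(0)| + (inside sum) = 3.4012 + 0.4055 = 3.8067.
Note: since some zeros are outside |z| ≤ r, the simplified n·log(r) form does NOT apply — only the inside zeros contribute.

I(r) ≈ 3.8067.


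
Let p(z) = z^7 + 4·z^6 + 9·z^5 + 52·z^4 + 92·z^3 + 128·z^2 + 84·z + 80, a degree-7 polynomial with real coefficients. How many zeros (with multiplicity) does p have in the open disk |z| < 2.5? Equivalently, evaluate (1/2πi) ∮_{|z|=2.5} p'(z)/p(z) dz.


The zeros of p are: (0 + 1i), (0 - 1i), (1 + 3i), (1 - 3i), (-1 + 1i), (-1 - 1i), -4.
Their magnitudes are: 1, 1, 3.162, 3.162, 1.414, 1.414, 4.
Zeros with |z| < R = 2.5: (0 + 1i), (0 - 1i), (-1 + 1i), (-1 - 1i).
Count = 4.
By the argument principle, (1/2πi) ∮_{|z|=R} p'(z)/p(z) dz equals exactly this count.

Number of zeros inside |z| < 2.5: 4.


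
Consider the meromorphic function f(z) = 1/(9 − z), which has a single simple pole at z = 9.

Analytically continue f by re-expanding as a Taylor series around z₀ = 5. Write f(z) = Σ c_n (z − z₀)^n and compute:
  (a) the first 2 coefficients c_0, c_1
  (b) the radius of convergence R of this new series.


Let w = z − z₀, so z = z₀ + w.
Then 9 − z = 9 − (z₀ + w) = (9 − z₀) − w = 4 − w.
f(z) = 1/(4 − w) = (1/(4)) · 1/(1 − w/(4)) = Σ_{n≥0} w^n / (4)^(n+1).
So c_n = 1/(4)^(n+1):
  c_0 = 1/(4)^1 = 1/4.
  c_1 = 1/(4)^2 = 1/16.
The series is valid for |w/d| < 1, i.e. |z − z₀| < |d|.
Radius of convergence: R = |9 − z₀| = |4| = 4 (distance from z₀ to the singularity z = 9).

c_0 = 1/4, c_1 = 1/16; R = 4.


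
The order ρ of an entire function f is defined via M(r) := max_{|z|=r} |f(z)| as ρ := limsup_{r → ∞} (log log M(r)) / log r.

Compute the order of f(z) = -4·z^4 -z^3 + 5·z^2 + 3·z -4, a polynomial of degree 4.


|f(z)| ≤ Σ|c_k|·r^k = O(r^4) as r → ∞. Polynomial growth is O(e^{r^ε}) for every ε > 0 (since r^4/e^{r^ε} → 0), so ρ ≤ ε for all ε > 0, i.e. ρ = 0. Every nonconstant polynomial has order 0.
Therefore ρ = 0.

Order ρ = 0.


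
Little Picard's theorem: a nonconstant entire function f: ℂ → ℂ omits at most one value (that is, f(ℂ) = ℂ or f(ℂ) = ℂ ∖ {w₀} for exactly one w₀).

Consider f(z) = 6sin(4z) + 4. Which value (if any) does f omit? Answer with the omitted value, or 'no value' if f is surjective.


Little Picard bounds the complement of f(ℂ) to at most one point.
sin is entire and surjective onto ℂ: for every w ∈ ℂ, sin(ζ) = w has a solution ζ ∈ ℂ (e.g., via the complex inverse arcsin). With ζ = 4z this gives z = ζ/(4). Then 6·sin(4z) takes every value in 6·ℂ = ℂ, and adding 4 is a bijection of ℂ. So f is surjective and omits no value. (Note: only on the real line is sin bounded by [−1, 1].)

Omitted value: no value.
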